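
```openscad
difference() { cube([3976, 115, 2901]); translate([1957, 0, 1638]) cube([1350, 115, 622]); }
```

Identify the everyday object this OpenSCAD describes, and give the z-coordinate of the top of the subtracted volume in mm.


A wall with a window opening. The window head height is 2260 mm.

A wall with a rectangular opening subtracted — a window. Sill at z = 1638, opening 622 mm tall, so the head is at 1638 + 622 = 2260 mm.


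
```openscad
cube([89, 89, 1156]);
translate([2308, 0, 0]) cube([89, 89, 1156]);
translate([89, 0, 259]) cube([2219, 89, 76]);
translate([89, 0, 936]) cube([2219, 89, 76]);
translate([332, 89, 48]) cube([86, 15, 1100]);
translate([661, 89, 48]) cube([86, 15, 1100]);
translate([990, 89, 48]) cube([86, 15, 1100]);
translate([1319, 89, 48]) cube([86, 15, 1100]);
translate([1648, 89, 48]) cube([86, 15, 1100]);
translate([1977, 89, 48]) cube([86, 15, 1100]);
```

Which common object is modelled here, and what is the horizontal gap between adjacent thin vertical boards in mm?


A fence section. The picket gap is 243 mm.

Two posts, two rails, 6 pickets — a fence section. Span 2219 mm holds 6 pickets of 86 mm with 7 equal gaps: ⌊(2219 − 6·86) / 7⌋ = 243 mm.


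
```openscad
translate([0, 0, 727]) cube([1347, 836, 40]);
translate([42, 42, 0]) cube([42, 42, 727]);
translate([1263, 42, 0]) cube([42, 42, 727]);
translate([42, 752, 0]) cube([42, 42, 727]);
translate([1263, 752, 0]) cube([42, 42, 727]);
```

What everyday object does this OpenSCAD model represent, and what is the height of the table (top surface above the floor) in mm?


A table. The table height is 767 mm.

A 1347×836×40 slab sits at z = 727 on four 42 mm square posts — a table. The top surface is at 727 + 40 = 767 mm.


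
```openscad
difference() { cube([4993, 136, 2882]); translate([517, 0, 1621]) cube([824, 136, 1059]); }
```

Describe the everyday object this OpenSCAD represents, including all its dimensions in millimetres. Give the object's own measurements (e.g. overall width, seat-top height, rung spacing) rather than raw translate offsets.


A wall 4993 mm long (x), 136 mm thick (y), 2882 mm tall, with a rectangular window opening cut through it. The opening is 824 mm wide and 1059 mm tall; its sill is at z = 1621 mm and its near (−x) edge is 517 mm from the wall's −x end. The opening passes through the full wall thickness.


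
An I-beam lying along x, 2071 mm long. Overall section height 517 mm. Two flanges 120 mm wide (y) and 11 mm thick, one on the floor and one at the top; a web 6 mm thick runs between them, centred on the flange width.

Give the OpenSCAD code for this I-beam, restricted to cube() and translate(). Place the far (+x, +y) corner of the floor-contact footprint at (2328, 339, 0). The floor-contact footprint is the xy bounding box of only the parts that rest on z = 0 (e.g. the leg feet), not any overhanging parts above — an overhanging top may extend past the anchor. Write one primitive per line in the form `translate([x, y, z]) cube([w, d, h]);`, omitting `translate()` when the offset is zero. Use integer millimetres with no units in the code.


translate([257, 219, 0]) cube([2071, 120, 11]);
translate([257, 276, 11]) cube([2071, 6, 495]);
translate([257, 219, 506]) cube([2071, 120, 11]);


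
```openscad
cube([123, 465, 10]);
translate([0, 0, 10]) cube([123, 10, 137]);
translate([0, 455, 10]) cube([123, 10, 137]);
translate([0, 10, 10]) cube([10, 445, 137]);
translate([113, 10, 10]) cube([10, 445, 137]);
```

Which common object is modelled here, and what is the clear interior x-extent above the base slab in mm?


An open box. The internal width is 103 mm.

A 123×465 base slab with four walls standing on it — an open box. The base is 123 mm wide and the walls are 10 mm thick, so the internal width is 123 − 2 × 10 = 103 mm.


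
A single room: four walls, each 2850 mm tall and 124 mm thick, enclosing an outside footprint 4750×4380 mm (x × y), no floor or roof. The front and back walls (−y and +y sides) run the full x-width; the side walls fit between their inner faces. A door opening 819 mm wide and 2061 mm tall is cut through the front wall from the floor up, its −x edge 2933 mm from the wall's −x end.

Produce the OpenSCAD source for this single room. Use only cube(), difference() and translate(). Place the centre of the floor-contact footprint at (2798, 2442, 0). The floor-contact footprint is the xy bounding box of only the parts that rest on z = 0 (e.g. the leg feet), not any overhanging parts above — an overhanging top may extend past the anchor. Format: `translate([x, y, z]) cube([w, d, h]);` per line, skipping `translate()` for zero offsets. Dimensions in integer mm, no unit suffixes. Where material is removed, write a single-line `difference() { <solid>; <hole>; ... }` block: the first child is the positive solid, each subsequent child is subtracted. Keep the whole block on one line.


difference() { translate([423, 252, 0]) cube([4750, 124, 2850]); translate([3356, 252, 0]) cube([819, 124, 2061]); }
translate([423, 4508, 0]) cube([4750, 124, 2850]);
translate([423, 376, 0]) cube([124, 4132, 2850]);
translate([5049, 376, 0]) cube([124, 4132, 2850]);


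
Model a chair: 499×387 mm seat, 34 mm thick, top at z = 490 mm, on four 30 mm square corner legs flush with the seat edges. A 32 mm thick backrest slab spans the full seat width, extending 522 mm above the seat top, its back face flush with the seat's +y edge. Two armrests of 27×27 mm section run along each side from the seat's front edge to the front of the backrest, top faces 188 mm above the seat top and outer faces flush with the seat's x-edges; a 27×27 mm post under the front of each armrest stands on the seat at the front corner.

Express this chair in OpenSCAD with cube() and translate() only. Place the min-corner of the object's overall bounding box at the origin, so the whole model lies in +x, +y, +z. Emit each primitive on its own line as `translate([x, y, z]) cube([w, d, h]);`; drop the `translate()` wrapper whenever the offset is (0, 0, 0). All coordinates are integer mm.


translate([0, 0, 456]) cube([499, 387, 34]);
cube([30, 30, 456]);
translate([469, 0, 0]) cube([30, 30, 456]);
translate([0, 357, 0]) cube([30, 30, 456]);
translate([469, 357, 0]) cube([30, 30, 456]);
translate([0, 355, 490]) cube([499, 32, 522]);
translate([0, 0, 651]) cube([27, 355, 27]);
translate([472, 0, 651]) cube([27, 355, 27]);
translate([0, 0, 490]) cube([27, 27, 161]);
translate([472, 0, 490]) cube([27, 27, 161]);


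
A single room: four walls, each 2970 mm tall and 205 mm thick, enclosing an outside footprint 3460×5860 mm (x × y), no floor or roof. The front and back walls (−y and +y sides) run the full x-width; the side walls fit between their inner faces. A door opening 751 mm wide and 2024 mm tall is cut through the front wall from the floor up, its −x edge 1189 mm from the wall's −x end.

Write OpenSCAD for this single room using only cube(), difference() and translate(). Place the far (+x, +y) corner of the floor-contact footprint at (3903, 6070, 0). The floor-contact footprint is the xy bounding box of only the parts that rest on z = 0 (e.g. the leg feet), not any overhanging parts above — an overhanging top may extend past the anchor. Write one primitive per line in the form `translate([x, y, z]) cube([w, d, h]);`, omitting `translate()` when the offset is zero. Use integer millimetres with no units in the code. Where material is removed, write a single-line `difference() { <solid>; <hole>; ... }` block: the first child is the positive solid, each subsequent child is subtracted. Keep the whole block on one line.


difference() { translate([443, 210, 0]) cube([3460, 205, 2970]); translate([1632, 210, 0]) cube([751, 205, 2024]); }
translate([443, 5865, 0]) cube([3460, 205, 2970]);
translate([443, 415, 0]) cube([205, 5450, 2970]);
translate([3698, 415, 0]) cube([205, 5450, 2970]);


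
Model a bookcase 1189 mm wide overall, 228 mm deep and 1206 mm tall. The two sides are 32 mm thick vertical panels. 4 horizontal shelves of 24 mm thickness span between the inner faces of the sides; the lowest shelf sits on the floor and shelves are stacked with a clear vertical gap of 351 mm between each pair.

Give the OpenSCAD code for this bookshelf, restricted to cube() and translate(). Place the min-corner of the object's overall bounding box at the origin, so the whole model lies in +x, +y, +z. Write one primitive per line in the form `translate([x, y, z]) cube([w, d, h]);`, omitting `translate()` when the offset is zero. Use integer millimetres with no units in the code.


cube([32, 228, 1206]);
translate([1157, 0, 0]) cube([32, 228, 1206]);
translate([32, 0, 0]) cube([1125, 228, 24]);
translate([32, 0, 375]) cube([1125, 228, 24]);
translate([32, 0, 750]) cube([1125, 228, 24]);
translate([32, 0, 1125]) cube([1125, 228, 24]);


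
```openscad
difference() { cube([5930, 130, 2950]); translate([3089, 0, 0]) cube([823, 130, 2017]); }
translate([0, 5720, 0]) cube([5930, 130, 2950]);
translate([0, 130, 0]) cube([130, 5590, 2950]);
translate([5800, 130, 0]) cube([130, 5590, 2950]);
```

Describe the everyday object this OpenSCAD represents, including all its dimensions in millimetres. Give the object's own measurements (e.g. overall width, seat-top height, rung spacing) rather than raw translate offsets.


A single room: four walls, each 2950 mm tall and 130 mm thick, enclosing an outside footprint 5930×5850 mm (x × y), no floor or roof. The front and back walls (−y and +y sides) run the full x-width; the side walls fit between their inner faces. A door opening 823 mm wide and 2017 mm tall is cut through the front wall from the floor up, its −x edge 3089 mm from the wall's −x end.


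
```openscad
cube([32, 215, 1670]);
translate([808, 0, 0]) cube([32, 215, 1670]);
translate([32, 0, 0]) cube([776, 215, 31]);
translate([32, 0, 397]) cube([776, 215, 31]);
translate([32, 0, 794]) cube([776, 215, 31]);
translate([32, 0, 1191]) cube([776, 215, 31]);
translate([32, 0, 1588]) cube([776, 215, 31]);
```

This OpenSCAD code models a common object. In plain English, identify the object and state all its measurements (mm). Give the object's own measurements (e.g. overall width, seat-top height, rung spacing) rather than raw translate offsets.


An open bookshelf. Two side panels, each 32 mm thick, 215 mm deep and 1670 mm tall, stand 840 mm apart (outside-to-outside). Between them sit 5 shelves, each 31 mm thick and 215 mm deep, spanning the full gap between the sides. The bottom shelf rests on the floor (its underside at z = 0) and the clear gap between one shelf's top and the next shelf's underside is 366 mm.


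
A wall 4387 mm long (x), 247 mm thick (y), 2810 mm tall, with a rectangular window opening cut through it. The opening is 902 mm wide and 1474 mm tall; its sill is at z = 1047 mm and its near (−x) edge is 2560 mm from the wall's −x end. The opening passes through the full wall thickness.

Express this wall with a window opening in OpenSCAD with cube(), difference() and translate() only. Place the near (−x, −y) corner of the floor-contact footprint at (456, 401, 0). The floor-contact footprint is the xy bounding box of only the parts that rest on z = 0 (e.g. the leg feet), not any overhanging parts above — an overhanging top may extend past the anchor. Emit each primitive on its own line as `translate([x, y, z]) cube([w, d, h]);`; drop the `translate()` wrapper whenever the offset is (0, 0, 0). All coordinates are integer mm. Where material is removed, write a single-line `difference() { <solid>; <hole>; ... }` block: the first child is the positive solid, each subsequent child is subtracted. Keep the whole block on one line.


difference() { translate([456, 401, 0]) cube([4387, 247, 2810]); translate([3016, 401, 1047]) cube([902, 247, 1474]); }


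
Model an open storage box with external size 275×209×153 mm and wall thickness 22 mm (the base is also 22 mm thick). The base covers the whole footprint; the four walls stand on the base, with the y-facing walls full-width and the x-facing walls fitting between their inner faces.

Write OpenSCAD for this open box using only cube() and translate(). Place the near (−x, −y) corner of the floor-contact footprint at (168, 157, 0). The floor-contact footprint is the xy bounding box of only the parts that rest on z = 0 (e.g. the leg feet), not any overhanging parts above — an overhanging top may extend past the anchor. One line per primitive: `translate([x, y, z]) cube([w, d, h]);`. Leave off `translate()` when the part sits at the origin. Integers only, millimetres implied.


translate([168, 157, 0]) cube([275, 209, 22]);
translate([168, 157, 22]) cube([275, 22, 131]);
translate([168, 344, 22]) cube([275, 22, 131]);
translate([168, 179, 22]) cube([22, 165, 131]);
translate([421, 179, 22]) cube([22, 165, 131]);


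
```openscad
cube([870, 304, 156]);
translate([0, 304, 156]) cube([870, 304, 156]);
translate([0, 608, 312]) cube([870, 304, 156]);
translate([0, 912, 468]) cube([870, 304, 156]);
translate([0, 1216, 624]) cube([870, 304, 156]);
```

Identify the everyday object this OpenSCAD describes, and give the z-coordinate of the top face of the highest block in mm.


A staircase. The total rise is 780 mm.

5 identical blocks, each offset up and back from the previous — a staircase. Each step is 156 mm tall and there are 5 of them, so the total rise is 5 × 156 = 780 mm.


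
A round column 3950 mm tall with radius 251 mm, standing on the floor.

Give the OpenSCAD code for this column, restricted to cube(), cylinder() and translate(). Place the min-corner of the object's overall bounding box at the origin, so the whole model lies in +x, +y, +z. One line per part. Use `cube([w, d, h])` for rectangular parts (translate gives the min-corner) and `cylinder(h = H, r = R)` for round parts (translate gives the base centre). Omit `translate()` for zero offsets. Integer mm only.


translate([251, 251, 0]) cylinder(h = 3950, r = 251);


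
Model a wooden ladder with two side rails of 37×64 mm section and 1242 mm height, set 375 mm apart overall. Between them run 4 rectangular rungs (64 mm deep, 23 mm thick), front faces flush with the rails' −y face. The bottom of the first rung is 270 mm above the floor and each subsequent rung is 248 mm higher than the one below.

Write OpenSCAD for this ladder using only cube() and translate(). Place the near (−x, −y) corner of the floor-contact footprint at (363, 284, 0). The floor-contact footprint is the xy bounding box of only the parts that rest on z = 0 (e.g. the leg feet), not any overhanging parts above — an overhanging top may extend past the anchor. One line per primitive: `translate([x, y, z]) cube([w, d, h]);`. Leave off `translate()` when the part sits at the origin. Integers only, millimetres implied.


translate([363, 284, 0]) cube([37, 64, 1242]);
translate([701, 284, 0]) cube([37, 64, 1242]);
translate([400, 284, 270]) cube([301, 64, 23]);
translate([400, 284, 518]) cube([301, 64, 23]);
translate([400, 284, 766]) cube([301, 64, 23]);
translate([400, 284, 1014]) cube([301, 64, 23]);


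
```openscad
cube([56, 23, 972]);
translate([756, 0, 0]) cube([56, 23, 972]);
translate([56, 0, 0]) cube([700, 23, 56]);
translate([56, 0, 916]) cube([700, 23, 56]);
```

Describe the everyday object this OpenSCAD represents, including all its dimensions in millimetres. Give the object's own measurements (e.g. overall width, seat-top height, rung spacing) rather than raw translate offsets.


A rectangular picture frame lying in the x–z plane (depth along y). The opening is 700 mm wide (x) by 860 mm tall (z), surrounded by a border 56 mm wide on all four sides. The frame is 23 mm deep and is made of two full-height vertical stiles with two horizontal rails fitted between them.


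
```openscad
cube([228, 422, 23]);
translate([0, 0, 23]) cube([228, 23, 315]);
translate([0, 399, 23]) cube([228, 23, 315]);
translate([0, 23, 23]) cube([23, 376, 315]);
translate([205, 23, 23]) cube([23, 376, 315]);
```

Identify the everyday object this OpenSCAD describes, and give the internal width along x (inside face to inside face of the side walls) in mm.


An open box. The internal width is 182 mm.

A 228×422 base slab with four walls standing on it — an open box. The base is 228 mm wide and the walls are 23 mm thick, so the internal width is 228 − 2 × 23 = 182 mm.


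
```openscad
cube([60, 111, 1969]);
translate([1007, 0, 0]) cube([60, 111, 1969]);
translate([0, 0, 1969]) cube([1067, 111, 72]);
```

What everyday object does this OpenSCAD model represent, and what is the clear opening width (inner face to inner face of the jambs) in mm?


A door frame. The clear opening width is 947 mm.

Two 1969 mm tall posts with a header on top — a door frame. The left jamb is 60 mm wide at x = 0; the right jamb starts at x = 1007. The clear opening is 1007 − 60 = 947 mm.


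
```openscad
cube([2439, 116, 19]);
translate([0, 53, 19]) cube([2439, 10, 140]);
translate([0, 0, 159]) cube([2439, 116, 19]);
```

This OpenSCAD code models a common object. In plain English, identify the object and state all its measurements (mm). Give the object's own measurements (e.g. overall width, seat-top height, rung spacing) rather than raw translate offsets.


An I-beam lying along x, 2439 mm long. Overall section height 178 mm. Two flanges 116 mm wide (y) and 19 mm thick, one on the floor and one at the top; a web 10 mm thick runs between them, centred on the flange width.


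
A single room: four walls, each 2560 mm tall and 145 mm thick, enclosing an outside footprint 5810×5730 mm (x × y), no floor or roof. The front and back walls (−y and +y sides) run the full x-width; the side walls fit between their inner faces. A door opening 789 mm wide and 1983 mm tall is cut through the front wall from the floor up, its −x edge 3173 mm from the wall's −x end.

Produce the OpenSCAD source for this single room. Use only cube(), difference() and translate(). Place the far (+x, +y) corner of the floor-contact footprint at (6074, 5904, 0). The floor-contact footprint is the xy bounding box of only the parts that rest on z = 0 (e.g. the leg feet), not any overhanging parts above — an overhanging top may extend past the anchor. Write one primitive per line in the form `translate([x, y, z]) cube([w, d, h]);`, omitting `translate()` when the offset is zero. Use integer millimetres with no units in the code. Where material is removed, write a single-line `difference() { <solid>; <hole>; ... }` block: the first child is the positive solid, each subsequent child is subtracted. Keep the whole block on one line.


difference() { translate([264, 174, 0]) cube([5810, 145, 2560]); translate([3437, 174, 0]) cube([789, 145, 1983]); }
translate([264, 5759, 0]) cube([5810, 145, 2560]);
translate([264, 319, 0]) cube([145, 5440, 2560]);
translate([5929, 319, 0]) cube([145, 5440, 2560]);


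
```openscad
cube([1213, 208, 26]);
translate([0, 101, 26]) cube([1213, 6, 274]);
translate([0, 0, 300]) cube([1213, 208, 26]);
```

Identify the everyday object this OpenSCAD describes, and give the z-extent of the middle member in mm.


An I-beam. The web height is 274 mm.

Two wide flanges with a thin centred web — an I-beam. Overall 326 mm minus two 26 mm flanges gives a web of 326 − 2·26 = 274 mm.


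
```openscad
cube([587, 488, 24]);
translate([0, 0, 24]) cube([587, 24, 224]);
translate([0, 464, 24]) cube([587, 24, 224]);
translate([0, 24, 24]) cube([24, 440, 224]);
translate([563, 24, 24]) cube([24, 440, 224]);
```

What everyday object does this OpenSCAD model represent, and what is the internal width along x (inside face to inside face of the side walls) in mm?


An open box. The internal width is 539 mm.

A 587×488 base slab with four walls standing on it — an open box. The base is 587 mm wide and the walls are 24 mm thick, so the internal width is 587 − 2 × 24 = 539 mm.


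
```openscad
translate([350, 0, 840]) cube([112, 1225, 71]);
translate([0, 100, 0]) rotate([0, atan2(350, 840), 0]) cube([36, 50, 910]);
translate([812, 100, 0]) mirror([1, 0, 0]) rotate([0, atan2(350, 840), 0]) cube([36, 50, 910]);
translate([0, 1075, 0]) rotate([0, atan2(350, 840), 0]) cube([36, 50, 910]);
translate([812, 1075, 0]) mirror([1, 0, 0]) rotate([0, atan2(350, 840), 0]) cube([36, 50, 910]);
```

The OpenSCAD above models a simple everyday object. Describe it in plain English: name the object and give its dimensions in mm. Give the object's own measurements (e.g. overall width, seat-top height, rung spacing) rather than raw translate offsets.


A sawhorse. A 112×1225×71 mm beam (x, y, z) sits on two A-frame leg pairs. Each pair is two raked legs of 36×50 mm section (50 mm along y) splaying symmetrically in x. Each leg rises 840 mm vertically over 350 mm of horizontal reach and is 910 mm long along its own axis. Every leg's outer bottom edge rests on the floor and its outer top edge meets a bottom edge of the beam — the left legs (tilting toward +x) meet the beam's −x bottom edge, the right legs (their mirror images, tilting toward −x) meet its +x bottom edge — so the leg tops tuck under the beam, the beam's underside is 840 mm above the floor, and the feet are 812 mm apart outside-to-outside with the beam centred between them. The two leg pairs are set in 100 mm from either end of the beam.


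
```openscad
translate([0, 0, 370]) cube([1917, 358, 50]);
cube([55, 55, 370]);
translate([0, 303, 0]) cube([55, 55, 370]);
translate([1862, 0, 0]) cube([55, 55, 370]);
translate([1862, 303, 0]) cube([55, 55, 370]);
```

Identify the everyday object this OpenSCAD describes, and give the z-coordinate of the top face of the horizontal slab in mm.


A bench. The seat-top height is 420 mm.

A long slab on four corner posts — a bench. The slab sits at z = 370 with thickness 50, so the top is 370 + 50 = 420 mm.


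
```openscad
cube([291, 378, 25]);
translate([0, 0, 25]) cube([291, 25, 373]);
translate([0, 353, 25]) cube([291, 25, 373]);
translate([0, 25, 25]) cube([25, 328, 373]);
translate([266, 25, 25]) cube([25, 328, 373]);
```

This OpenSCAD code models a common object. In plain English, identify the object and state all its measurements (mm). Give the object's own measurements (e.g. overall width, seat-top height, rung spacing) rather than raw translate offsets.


An open-topped rectangular box: outside dimensions 291×378×398 mm, with a uniform wall and base thickness of 25 mm. The base is a full 291×378 slab on the floor; four walls sit on top of the base. The front and back walls (the −y and +y sides) span the full width; the two side walls fit between them.


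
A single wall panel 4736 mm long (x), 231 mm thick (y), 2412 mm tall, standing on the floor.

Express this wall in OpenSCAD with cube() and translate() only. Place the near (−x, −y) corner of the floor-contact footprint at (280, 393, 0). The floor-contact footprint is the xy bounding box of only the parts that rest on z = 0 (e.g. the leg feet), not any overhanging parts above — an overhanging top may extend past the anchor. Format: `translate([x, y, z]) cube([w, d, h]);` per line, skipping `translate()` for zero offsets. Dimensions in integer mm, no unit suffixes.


translate([280, 393, 0]) cube([4736, 231, 2412]);


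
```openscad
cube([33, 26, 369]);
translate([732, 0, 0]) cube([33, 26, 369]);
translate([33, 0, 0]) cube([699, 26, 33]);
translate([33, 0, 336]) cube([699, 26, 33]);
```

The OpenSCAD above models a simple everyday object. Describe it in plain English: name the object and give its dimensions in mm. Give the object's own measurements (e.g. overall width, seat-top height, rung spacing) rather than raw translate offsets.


A rectangular picture frame lying in the x–z plane (depth along y). The opening is 699 mm wide (x) by 303 mm tall (z), surrounded by a border 33 mm wide on all four sides. The frame is 26 mm deep and is made of two full-height vertical stiles with two horizontal rails fitted between them.


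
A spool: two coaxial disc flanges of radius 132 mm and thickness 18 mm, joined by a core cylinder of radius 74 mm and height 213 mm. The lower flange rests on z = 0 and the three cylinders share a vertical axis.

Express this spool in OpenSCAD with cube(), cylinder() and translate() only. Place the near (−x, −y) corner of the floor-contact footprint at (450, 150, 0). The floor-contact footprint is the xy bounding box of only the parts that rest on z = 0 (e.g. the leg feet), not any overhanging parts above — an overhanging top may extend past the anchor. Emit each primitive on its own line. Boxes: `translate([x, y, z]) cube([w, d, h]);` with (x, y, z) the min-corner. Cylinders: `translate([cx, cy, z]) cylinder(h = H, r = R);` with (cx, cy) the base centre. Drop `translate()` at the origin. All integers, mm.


translate([582, 282, 0]) cylinder(h = 18, r = 132);
translate([582, 282, 18]) cylinder(h = 213, r = 74);
translate([582, 282, 231]) cylinder(h = 18, r = 132);


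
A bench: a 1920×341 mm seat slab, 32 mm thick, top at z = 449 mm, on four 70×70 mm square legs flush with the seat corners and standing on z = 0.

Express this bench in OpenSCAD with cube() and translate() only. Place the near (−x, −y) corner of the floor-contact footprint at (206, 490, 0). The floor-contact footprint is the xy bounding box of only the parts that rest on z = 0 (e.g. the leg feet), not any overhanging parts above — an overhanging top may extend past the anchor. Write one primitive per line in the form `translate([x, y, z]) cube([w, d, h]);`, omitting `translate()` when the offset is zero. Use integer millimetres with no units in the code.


// leg_h = 449 − 32 = 417
translate([206, 490, 417]) cube([1920, 341, 32]);
translate([206, 490, 0]) cube([70, 70, 417]);
translate([206, 761, 0]) cube([70, 70, 417]);
translate([2056, 490, 0]) cube([70, 70, 417]);
translate([2056, 761, 0]) cube([70, 70, 417]);


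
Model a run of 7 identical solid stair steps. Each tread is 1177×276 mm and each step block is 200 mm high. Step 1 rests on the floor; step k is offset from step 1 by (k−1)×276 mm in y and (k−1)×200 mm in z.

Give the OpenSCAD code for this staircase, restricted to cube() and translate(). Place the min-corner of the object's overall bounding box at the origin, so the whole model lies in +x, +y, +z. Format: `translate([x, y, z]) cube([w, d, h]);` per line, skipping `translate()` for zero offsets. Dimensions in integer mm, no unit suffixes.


cube([1177, 276, 200]);
translate([0, 276, 200]) cube([1177, 276, 200]);
translate([0, 552, 400]) cube([1177, 276, 200]);
translate([0, 828, 600]) cube([1177, 276, 200]);
translate([0, 1104, 800]) cube([1177, 276, 200]);
translate([0, 1380, 1000]) cube([1177, 276, 200]);
translate([0, 1656, 1200]) cube([1177, 276, 200]);


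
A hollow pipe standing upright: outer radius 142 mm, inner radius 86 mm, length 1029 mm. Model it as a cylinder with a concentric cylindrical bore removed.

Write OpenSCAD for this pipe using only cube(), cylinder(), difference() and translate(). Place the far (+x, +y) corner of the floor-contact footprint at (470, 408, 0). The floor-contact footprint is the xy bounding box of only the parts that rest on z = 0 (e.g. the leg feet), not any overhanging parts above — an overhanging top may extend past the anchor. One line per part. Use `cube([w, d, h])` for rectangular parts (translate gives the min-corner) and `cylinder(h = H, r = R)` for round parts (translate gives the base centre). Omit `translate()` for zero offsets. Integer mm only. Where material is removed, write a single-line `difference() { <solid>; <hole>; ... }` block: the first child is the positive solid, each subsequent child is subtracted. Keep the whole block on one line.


difference() { translate([328, 266, 0]) cylinder(h = 1029, r = 142); translate([328, 266, 0]) cylinder(h = 1029, r = 86); }


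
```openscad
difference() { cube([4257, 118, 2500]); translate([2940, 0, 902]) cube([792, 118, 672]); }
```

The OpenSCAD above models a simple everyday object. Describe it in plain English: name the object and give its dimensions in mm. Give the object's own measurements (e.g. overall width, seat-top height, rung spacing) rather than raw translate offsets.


A wall 4257 mm long (x), 118 mm thick (y), 2500 mm tall, with a rectangular window opening cut through it. The opening is 792 mm wide and 672 mm tall; its sill is at z = 902 mm and its near (−x) edge is 2940 mm from the wall's −x end. The opening passes through the full wall thickness.


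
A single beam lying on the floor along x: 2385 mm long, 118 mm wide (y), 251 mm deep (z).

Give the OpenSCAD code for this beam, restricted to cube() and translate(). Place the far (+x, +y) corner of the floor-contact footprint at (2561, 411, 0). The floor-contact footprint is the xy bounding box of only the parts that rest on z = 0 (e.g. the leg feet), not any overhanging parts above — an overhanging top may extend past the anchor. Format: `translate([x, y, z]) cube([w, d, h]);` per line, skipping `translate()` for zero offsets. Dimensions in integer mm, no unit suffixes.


translate([176, 293, 0]) cube([2385, 118, 251]);


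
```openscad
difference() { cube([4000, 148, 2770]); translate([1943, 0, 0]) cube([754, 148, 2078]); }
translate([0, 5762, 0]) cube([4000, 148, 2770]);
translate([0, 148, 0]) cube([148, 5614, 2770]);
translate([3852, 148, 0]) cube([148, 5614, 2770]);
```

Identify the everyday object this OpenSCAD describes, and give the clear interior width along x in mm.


A single room. The interior width is 3704 mm.

Four walls enclosing a rectangle with a door in the front wall — a room. Outside width 4000 minus two 148 mm walls gives 3704 mm.


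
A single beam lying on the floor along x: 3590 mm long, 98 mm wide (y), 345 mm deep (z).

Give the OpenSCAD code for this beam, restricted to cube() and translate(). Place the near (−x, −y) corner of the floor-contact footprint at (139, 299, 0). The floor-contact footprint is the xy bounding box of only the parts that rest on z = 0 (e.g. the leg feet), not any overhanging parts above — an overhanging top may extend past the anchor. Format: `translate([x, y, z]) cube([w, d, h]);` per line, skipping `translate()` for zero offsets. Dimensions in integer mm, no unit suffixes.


translate([139, 299, 0]) cube([3590, 98, 345]);


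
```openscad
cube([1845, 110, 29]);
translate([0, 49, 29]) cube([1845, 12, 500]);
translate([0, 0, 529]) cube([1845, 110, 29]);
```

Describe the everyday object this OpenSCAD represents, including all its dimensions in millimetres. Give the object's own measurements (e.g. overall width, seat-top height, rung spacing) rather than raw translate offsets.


An I-beam lying along x, 1845 mm long. Overall section height 558 mm. Two flanges 110 mm wide (y) and 29 mm thick, one on the floor and one at the top; a web 12 mm thick runs between them, centred on the flange width.


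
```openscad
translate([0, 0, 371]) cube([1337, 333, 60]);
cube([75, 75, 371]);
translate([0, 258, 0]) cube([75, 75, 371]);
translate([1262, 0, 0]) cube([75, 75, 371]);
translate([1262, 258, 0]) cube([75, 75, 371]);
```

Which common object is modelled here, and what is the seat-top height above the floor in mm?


A bench. The seat-top height is 431 mm.

A long slab on four corner posts — a bench. The slab sits at z = 371 with thickness 60, so the top is 371 + 60 = 431 mm.


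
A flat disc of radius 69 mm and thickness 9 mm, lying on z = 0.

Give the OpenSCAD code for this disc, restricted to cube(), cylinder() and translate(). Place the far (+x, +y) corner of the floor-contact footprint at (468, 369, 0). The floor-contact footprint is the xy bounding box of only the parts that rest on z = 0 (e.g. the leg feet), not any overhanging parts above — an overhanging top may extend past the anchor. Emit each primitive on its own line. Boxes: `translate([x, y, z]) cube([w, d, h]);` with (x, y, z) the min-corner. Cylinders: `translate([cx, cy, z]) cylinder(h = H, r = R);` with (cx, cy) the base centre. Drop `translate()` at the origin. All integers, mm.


translate([399, 300, 0]) cylinder(h = 9, r = 69);


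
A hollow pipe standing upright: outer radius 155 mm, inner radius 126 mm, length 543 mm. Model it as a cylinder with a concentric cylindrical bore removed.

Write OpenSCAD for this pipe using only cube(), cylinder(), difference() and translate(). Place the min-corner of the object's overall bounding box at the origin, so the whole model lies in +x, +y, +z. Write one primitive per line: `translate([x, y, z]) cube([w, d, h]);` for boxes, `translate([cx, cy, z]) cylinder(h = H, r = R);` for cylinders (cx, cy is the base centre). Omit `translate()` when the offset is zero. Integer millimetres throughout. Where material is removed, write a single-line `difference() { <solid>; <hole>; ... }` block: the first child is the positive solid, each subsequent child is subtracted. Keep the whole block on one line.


difference() { translate([155, 155, 0]) cylinder(h = 543, r = 155); translate([155, 155, 0]) cylinder(h = 543, r = 126); }


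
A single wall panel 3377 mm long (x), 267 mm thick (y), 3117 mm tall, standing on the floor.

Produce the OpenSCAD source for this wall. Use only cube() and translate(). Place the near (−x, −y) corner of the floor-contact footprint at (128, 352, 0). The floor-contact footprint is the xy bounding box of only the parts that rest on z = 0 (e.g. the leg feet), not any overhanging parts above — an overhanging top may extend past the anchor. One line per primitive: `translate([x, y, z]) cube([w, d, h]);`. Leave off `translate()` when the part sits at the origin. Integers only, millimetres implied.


translate([128, 352, 0]) cube([3377, 267, 3117]);


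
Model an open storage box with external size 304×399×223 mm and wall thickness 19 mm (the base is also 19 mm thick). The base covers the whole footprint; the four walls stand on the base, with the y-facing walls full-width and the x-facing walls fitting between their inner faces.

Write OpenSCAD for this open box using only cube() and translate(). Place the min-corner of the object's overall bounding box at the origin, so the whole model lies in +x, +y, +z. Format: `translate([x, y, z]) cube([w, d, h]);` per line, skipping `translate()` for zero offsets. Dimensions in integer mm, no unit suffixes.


cube([304, 399, 19]);
translate([0, 0, 19]) cube([304, 19, 204]);
translate([0, 380, 19]) cube([304, 19, 204]);
translate([0, 19, 19]) cube([19, 361, 204]);
translate([285, 19, 19]) cube([19, 361, 204]);


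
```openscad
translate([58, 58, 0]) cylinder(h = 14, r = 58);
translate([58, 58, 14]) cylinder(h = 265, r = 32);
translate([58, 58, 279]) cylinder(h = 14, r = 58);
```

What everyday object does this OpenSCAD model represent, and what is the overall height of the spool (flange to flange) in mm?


A spool. The overall height is 293 mm.

Three coaxial cylinders, large–small–large — a spool. Two 14 mm flanges and a 265 mm core give 14 + 265 + 14 = 293 mm.


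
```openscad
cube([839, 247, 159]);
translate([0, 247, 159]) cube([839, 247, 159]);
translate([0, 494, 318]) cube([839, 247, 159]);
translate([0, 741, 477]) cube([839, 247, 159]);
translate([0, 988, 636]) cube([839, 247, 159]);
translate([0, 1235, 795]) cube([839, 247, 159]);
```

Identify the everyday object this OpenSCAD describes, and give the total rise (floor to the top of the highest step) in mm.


A staircase. The total rise is 954 mm.

6 identical blocks, each offset up and back from the previous — a staircase. Each step is 159 mm tall and there are 6 of them, so the total rise is 6 × 159 = 954 mm.


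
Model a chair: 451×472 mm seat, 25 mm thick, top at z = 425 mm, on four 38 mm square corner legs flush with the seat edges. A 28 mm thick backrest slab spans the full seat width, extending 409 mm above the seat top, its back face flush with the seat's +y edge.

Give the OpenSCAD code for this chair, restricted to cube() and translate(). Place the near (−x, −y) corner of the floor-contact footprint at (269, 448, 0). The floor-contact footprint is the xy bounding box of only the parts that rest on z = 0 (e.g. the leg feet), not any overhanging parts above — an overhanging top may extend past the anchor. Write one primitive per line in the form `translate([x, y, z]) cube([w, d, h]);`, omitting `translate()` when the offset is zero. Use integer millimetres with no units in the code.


translate([269, 448, 400]) cube([451, 472, 25]);
translate([269, 448, 0]) cube([38, 38, 400]);
translate([682, 448, 0]) cube([38, 38, 400]);
translate([269, 882, 0]) cube([38, 38, 400]);
translate([682, 882, 0]) cube([38, 38, 400]);
translate([269, 892, 425]) cube([451, 28, 409]);


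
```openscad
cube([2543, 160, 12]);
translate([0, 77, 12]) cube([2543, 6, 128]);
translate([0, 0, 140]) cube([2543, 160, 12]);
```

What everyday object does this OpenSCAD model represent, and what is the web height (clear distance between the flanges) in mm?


An I-beam. The web height is 128 mm.

Two wide flanges with a thin centred web — an I-beam. Overall 152 mm minus two 12 mm flanges gives a web of 152 − 2·12 = 128 mm.


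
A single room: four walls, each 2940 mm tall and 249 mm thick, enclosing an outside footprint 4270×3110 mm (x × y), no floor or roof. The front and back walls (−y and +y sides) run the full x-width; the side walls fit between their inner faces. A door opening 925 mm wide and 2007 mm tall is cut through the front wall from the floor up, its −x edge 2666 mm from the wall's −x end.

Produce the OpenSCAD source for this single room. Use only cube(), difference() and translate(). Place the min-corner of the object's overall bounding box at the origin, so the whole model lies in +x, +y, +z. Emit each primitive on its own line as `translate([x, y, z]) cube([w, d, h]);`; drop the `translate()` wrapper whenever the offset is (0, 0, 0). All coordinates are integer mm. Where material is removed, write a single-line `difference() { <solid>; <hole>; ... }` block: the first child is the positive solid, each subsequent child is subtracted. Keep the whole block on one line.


difference() { cube([4270, 249, 2940]); translate([2666, 0, 0]) cube([925, 249, 2007]); }
translate([0, 2861, 0]) cube([4270, 249, 2940]);
translate([0, 249, 0]) cube([249, 2612, 2940]);
translate([4021, 249, 0]) cube([249, 2612, 2940]);


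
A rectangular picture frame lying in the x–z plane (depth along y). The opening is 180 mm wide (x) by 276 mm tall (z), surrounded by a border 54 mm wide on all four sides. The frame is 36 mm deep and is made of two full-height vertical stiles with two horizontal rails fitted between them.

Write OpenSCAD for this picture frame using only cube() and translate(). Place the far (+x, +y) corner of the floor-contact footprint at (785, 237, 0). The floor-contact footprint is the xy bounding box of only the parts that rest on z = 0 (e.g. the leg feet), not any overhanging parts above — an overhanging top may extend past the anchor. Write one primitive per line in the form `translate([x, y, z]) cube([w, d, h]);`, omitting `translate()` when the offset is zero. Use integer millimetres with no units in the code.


translate([497, 201, 0]) cube([54, 36, 384]);
translate([731, 201, 0]) cube([54, 36, 384]);
translate([551, 201, 0]) cube([180, 36, 54]);
translate([551, 201, 330]) cube([180, 36, 54]);


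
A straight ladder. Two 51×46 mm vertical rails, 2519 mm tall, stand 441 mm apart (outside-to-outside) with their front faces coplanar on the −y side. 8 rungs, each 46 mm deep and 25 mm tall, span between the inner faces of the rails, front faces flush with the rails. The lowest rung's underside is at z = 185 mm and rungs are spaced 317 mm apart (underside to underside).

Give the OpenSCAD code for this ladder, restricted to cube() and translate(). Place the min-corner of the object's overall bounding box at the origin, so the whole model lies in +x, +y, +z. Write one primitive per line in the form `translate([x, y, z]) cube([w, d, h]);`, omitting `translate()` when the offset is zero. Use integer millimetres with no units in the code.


cube([51, 46, 2519]);
translate([390, 0, 0]) cube([51, 46, 2519]);
translate([51, 0, 185]) cube([339, 46, 25]);
translate([51, 0, 502]) cube([339, 46, 25]);
translate([51, 0, 819]) cube([339, 46, 25]);
translate([51, 0, 1136]) cube([339, 46, 25]);
translate([51, 0, 1453]) cube([339, 46, 25]);
translate([51, 0, 1770]) cube([339, 46, 25]);
translate([51, 0, 2087]) cube([339, 46, 25]);
translate([51, 0, 2404]) cube([339, 46, 25]);
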